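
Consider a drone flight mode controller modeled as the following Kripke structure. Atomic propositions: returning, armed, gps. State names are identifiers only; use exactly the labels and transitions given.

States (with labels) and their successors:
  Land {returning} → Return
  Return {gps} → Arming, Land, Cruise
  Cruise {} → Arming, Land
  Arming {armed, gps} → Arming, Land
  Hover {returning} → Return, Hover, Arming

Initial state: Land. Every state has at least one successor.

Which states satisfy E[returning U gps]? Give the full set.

States satisfying returning: {Land, Hover}.
States satisfying gps: {Return, Arming}.
States satisfying E[returning U gps]: {Land, Return, Arming, Hover}.

{Land, Return, Arming, Hover}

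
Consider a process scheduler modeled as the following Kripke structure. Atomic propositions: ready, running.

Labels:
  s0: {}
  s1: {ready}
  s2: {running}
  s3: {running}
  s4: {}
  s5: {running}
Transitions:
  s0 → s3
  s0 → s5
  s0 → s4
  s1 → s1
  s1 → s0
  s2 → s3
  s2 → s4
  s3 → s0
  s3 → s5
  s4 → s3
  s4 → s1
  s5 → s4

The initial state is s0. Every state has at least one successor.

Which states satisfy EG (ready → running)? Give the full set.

{s0, s2, s3, s4, s5}

States satisfying ready → running: {s0, s2, s3, s4, s5}.
States satisfying EG (ready → running): {s0, s2, s3, s4, s5}.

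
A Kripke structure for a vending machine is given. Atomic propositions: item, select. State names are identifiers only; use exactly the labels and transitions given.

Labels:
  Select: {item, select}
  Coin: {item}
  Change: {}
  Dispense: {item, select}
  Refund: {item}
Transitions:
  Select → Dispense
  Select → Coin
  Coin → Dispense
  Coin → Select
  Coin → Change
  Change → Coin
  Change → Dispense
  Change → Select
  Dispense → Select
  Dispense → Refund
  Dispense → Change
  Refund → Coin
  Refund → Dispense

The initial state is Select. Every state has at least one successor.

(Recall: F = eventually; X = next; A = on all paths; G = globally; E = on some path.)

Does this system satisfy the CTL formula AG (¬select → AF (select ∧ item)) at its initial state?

Does not hold

States satisfying ¬select → AF (select ∧ item): {Select, Dispense}.
States satisfying AG (¬select → AF (select ∧ item)): ∅.
Change is reachable from Select and violates ¬select → AF (select ∧ item), so AG fails at Select.
Select ∉ Sat(AG (¬select → AF (select ∧ item))).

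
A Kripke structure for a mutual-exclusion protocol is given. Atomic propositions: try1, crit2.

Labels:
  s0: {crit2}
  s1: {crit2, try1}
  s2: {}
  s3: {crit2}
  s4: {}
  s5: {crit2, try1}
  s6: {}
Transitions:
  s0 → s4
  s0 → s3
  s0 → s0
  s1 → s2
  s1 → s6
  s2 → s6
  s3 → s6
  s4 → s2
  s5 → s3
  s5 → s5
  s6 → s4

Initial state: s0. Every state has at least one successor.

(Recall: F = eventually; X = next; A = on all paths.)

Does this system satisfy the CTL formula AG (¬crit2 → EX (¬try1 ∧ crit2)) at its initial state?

Violated

States satisfying ¬crit2 → EX (¬try1 ∧ crit2): {s0, s1, s3, s5}.
States satisfying AG (¬crit2 → EX (¬try1 ∧ crit2)): ∅.
s2 is reachable from s0 and violates ¬crit2 → EX (¬try1 ∧ crit2), so AG fails at s0.
s0 ∉ Sat(AG (¬crit2 → EX (¬try1 ∧ crit2))).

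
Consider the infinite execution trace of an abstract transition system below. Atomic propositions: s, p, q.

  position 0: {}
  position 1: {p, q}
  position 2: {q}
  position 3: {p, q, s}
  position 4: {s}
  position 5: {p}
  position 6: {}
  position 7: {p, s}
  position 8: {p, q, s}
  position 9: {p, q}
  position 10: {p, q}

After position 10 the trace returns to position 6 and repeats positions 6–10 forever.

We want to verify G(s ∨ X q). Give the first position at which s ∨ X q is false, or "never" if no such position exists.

5

Check s ∨ X q at each position in order: 0 ✓, 1 ✓, 2 ✓, 3 ✓, 4 ✓.
At position 5 the labels are {p} and the next position 6 has {}, so s ∨ X q is false there. This is the first violation.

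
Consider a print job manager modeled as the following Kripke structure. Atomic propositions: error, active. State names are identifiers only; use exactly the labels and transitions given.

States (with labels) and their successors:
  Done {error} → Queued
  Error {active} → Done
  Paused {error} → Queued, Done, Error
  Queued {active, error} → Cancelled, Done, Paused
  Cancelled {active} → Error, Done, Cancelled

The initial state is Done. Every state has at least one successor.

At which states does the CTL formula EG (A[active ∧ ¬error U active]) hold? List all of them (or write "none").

{Queued, Cancelled}

States satisfying A[active ∧ ¬error U active]: {Error, Queued, Cancelled}.
States satisfying EG (A[active ∧ ¬error U active]): {Queued, Cancelled}.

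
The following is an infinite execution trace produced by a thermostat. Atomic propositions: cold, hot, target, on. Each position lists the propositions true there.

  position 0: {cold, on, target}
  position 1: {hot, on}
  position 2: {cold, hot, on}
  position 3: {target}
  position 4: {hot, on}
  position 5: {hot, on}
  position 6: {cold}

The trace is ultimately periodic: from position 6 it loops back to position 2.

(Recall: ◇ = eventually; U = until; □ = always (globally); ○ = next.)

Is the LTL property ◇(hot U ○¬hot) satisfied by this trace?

hot U ○¬hot holds at position 1, which is reachable from 0, so ◇(hot U ○¬hot) holds.

Satisfied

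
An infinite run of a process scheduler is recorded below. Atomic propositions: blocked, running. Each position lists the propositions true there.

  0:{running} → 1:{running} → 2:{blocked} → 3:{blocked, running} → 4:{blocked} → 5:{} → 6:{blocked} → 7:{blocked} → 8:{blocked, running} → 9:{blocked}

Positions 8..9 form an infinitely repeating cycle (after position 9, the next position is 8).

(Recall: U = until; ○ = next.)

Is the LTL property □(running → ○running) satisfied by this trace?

Violated

running → ○running must hold at every position from 0 onward. It fails at position 1, so □(running → ○running) is false.
Positions where running holds: 0, 1, 3, 8.
Check ○running at each: 0→ok, 1→fails, 3→fails, 8→fails.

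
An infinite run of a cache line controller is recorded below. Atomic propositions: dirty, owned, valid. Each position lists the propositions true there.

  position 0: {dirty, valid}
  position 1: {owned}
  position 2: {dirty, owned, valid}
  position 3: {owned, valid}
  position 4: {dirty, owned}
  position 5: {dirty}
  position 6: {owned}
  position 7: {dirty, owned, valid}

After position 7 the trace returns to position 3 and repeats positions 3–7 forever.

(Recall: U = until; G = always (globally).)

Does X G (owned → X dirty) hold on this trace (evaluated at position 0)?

The position after 0 is 1; G (owned → X dirty) is false there.

No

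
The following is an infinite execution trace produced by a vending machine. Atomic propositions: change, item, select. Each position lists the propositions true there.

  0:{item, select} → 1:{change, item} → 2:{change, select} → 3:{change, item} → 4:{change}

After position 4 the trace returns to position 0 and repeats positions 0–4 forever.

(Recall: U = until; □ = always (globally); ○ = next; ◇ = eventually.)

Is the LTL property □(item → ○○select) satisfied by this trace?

Does not hold

item → ○○select must hold at every position from 0 onward. It fails at position 1, so □(item → ○○select) is false.
Positions where item holds: 0, 1, 3.
Check ○○select at each: 0→ok, 1→fails, 3→ok.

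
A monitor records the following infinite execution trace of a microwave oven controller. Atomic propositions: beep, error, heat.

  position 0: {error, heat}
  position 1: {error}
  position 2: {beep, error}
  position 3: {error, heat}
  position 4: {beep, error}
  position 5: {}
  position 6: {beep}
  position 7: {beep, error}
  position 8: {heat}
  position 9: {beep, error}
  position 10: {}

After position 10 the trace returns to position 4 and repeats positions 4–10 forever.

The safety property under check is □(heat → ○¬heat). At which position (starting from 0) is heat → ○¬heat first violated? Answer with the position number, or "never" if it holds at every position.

heat → ○¬heat holds at every position 0..10, and those are all the positions the trace ever visits, so the invariant □(heat → ○¬heat) is never violated.

never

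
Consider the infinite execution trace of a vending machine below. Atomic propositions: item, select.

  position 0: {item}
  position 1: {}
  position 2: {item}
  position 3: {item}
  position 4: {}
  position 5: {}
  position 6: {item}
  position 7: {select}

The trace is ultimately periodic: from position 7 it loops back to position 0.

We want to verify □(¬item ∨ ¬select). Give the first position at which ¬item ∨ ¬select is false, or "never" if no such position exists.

never

¬item ∨ ¬select holds at every position 0..7, and those are all the positions the trace ever visits, so the invariant □(¬item ∨ ¬select) is never violated.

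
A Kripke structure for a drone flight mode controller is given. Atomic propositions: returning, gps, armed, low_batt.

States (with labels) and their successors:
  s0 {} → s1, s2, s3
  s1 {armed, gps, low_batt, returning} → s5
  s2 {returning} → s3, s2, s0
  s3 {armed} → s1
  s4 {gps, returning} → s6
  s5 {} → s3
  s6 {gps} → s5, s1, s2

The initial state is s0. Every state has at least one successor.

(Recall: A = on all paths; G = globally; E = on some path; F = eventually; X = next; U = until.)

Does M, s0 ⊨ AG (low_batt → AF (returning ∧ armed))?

Yes

States satisfying low_batt → AF (returning ∧ armed): {s0, s1, s2, s3, s4, s5, s6}.
States satisfying AG (low_batt → AF (returning ∧ armed)): {s0, s1, s2, s3, s4, s5, s6}.
Every state reachable from s0 satisfies low_batt → AF (returning ∧ armed).
s0 ∈ Sat(AG (low_batt → AF (returning ∧ armed))).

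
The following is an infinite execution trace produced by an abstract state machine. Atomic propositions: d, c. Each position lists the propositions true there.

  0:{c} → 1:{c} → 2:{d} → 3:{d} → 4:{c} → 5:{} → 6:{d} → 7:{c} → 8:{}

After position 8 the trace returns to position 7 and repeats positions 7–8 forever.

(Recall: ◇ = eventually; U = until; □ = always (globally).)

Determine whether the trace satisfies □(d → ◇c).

d → ◇c holds at every position 0..8, and those are all positions ever visited, so □(d → ◇c) holds.
Positions where d holds: 2, 3, 6.
Check ◇c at each: 2→ok, 3→ok, 6→ok.

Holds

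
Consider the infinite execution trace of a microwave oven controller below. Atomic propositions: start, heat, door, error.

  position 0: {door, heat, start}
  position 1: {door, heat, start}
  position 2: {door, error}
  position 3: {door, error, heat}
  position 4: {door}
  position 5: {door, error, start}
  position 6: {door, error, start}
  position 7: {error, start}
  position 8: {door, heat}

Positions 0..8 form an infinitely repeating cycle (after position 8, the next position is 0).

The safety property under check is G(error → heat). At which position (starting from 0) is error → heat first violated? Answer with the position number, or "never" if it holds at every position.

Check error → heat at each position in order: 0 ✓, 1 ✓.
At position 2 the labels are {door, error}, so error → heat is false there. This is the first violation.

2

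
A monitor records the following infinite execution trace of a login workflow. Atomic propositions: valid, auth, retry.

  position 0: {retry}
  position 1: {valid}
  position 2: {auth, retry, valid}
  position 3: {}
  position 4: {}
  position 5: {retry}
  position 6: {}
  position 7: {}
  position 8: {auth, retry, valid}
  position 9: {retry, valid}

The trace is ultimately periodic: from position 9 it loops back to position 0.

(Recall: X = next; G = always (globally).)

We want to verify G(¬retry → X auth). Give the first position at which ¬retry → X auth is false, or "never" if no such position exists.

Check ¬retry → X auth at each position in order: 0 ✓, 1 ✓, 2 ✓.
At position 3 the labels are {} and the next position 4 has {}, so ¬retry → X auth is false there. This is the first violation.

3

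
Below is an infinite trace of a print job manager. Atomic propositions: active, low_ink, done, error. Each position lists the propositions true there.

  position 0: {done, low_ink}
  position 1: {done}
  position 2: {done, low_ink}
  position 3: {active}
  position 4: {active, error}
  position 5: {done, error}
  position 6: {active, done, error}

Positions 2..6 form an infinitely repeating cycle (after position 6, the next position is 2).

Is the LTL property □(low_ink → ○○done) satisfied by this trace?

No

low_ink → ○○done must hold at every position from 0 onward. It fails at position 2, so □(low_ink → ○○done) is false.
Positions where low_ink holds: 0, 2.
Check ○○done at each: 0→ok, 2→fails.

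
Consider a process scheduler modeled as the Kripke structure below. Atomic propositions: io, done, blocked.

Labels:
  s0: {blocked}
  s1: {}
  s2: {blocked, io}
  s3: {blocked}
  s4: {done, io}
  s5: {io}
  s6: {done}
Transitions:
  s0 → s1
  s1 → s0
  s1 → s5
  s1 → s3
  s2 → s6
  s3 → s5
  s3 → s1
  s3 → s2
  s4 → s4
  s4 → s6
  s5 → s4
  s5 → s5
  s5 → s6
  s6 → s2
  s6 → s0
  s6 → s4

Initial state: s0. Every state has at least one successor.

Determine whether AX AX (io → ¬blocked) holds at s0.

States satisfying AX (io → ¬blocked): {s0, s1, s2, s4, s5}.
States satisfying AX AX (io → ¬blocked): {s0, s3, s6}.
s0 ∈ Sat(AX AX (io → ¬blocked)).

Satisfied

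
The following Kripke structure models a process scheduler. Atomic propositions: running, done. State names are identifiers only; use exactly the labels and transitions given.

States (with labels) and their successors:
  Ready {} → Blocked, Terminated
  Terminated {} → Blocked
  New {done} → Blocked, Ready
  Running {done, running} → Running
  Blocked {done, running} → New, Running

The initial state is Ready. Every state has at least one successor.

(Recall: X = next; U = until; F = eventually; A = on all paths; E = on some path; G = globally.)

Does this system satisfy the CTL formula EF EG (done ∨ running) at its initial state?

Yes

States satisfying EG (done ∨ running): {New, Running, Blocked}.
States satisfying EF EG (done ∨ running): {Ready, Terminated, New, Running, Blocked}.
Some path from Ready reaches a state where EG (done ∨ running) holds.
Ready ∈ Sat(EF EG (done ∨ running)).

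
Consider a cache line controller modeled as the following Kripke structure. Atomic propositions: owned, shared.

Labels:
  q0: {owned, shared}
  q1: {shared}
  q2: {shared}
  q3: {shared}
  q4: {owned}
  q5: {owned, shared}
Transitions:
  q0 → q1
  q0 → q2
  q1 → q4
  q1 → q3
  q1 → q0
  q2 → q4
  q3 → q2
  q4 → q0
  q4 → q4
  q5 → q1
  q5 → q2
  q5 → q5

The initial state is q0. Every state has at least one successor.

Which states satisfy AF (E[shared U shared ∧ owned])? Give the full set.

{q0, q1, q5}

States satisfying E[shared U shared ∧ owned]: {q0, q1, q5}.
States satisfying AF (E[shared U shared ∧ owned]): {q0, q1, q5}.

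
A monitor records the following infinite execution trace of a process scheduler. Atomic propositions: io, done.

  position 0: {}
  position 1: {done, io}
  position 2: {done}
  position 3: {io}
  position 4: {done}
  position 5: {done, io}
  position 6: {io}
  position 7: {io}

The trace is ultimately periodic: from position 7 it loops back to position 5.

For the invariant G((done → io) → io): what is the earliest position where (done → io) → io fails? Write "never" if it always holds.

At position 0 the labels are {}, so (done → io) → io is false there. This is the first violation.

0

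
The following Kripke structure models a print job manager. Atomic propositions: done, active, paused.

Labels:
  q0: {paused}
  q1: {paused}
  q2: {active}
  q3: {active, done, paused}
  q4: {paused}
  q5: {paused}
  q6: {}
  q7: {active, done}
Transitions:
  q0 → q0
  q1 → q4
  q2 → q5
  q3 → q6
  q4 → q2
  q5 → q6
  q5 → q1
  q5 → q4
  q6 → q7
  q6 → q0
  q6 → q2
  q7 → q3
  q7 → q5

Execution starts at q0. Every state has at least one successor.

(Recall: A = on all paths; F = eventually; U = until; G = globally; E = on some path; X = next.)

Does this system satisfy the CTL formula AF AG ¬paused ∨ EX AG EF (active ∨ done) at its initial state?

States satisfying AG ¬paused: ∅.
States satisfying AF AG ¬paused: ∅.
States satisfying AG EF (active ∨ done): ∅.
States satisfying EX AG EF (active ∨ done): ∅.
States satisfying AF AG ¬paused ∨ EX AG EF (active ∨ done): ∅.
q0 ∉ Sat(AF AG ¬paused ∨ EX AG EF (active ∨ done)).

No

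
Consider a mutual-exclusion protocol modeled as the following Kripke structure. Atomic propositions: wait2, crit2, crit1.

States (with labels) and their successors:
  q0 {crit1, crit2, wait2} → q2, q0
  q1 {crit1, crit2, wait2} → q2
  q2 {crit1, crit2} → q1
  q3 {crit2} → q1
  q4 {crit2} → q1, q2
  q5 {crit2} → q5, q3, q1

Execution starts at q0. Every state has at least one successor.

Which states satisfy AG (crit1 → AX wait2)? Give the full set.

States satisfying crit1 → AX wait2: {q2, q3, q4, q5}.
States satisfying AG (crit1 → AX wait2): ∅.

none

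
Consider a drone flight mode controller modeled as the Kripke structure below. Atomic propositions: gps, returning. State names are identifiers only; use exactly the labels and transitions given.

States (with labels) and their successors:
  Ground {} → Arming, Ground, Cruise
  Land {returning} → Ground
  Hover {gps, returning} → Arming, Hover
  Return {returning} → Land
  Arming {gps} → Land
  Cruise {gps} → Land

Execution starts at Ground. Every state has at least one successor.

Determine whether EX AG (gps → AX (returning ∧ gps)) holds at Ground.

States satisfying AG (gps → AX (returning ∧ gps)): ∅.
States satisfying EX AG (gps → AX (returning ∧ gps)): ∅.
No suitable path/successor from Ground witnesses the formula.
Ground ∉ Sat(EX AG (gps → AX (returning ∧ gps))).

No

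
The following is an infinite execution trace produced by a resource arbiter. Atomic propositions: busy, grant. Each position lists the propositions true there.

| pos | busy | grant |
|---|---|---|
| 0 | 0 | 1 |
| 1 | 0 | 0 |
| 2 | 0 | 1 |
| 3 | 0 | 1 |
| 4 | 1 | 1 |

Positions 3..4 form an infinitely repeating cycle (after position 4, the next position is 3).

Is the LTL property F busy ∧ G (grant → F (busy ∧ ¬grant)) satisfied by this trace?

Does not hold

busy holds at position 4, which is reachable from 0, so F busy holds.
grant → F (busy ∧ ¬grant) must hold at every position from 0 onward. It fails at position 0, so G (grant → F (busy ∧ ¬grant)) is false.
Positions where grant holds: 0, 2, 3, 4.
Check F (busy ∧ ¬grant) at each: 0→fails, 2→fails, 3→fails, 4→fails.
At position 0: F busy is true; G (grant → F (busy ∧ ¬grant)) is false; so F busy ∧ G (grant → F (busy ∧ ¬grant)) is false.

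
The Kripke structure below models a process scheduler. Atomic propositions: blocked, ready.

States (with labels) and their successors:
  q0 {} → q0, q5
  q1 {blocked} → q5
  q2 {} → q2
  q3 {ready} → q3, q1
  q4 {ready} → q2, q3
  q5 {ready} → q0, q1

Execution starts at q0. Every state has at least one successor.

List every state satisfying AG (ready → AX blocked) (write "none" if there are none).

{q2}

States satisfying ready → AX blocked: {q0, q1, q2}.
States satisfying AG (ready → AX blocked): {q2}.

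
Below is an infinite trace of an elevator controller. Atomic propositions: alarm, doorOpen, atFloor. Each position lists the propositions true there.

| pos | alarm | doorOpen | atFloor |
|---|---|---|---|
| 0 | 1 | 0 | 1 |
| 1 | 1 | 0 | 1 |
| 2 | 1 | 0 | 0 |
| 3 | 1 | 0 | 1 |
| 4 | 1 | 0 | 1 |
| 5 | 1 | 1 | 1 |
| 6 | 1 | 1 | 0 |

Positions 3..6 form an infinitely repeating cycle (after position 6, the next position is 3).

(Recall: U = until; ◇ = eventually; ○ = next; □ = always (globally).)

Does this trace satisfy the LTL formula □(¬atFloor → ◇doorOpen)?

Holds

¬atFloor → ◇doorOpen holds at every position 0..6, and those are all positions ever visited, so □(¬atFloor → ◇doorOpen) holds.
Positions where ¬atFloor holds: 2, 6.
Check ◇doorOpen at each: 2→ok, 6→ok.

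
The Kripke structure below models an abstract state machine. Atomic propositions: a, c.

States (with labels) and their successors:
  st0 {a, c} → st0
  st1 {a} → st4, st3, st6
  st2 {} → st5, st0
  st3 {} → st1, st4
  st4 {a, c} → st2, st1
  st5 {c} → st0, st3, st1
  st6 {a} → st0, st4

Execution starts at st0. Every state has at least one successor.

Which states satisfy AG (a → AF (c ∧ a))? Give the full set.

{st0}

States satisfying a → AF (c ∧ a): {st0, st2, st3, st4, st5, st6}.
States satisfying AG (a → AF (c ∧ a)): {st0}.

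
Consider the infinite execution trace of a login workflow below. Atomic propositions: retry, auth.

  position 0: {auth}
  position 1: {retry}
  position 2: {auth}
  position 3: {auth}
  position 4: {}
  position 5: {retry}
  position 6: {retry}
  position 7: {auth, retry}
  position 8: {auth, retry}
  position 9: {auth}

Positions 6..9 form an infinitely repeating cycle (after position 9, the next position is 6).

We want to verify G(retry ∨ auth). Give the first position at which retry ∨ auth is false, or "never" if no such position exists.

Check retry ∨ auth at each position in order: 0 ✓, 1 ✓, 2 ✓, 3 ✓.
At position 4 the labels are {}, so retry ∨ auth is false there. This is the first violation.

4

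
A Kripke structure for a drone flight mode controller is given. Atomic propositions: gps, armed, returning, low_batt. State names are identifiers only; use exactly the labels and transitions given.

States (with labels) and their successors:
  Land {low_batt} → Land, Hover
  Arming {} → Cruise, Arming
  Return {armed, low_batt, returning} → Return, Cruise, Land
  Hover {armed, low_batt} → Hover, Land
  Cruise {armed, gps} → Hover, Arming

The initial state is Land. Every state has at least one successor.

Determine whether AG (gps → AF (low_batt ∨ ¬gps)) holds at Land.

States satisfying gps → AF (low_batt ∨ ¬gps): {Land, Arming, Return, Hover, Cruise}.
States satisfying AG (gps → AF (low_batt ∨ ¬gps)): {Land, Arming, Return, Hover, Cruise}.
Every state reachable from Land satisfies gps → AF (low_batt ∨ ¬gps).
Land ∈ Sat(AG (gps → AF (low_batt ∨ ¬gps))).

Yes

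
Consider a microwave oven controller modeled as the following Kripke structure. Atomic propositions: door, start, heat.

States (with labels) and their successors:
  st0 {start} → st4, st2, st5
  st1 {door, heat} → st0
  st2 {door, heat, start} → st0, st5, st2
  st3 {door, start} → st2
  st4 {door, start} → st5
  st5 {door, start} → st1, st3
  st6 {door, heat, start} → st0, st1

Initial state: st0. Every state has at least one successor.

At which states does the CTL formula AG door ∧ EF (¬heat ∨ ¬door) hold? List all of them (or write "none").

none

States satisfying door: {st1, st2, st3, st4, st5, st6}.
States satisfying AG door: ∅.
States satisfying ¬heat ∨ ¬door: {st0, st3, st4, st5}.
States satisfying EF (¬heat ∨ ¬door): {st0, st1, st2, st3, st4, st5, st6}.
States satisfying AG door ∧ EF (¬heat ∨ ¬door): ∅.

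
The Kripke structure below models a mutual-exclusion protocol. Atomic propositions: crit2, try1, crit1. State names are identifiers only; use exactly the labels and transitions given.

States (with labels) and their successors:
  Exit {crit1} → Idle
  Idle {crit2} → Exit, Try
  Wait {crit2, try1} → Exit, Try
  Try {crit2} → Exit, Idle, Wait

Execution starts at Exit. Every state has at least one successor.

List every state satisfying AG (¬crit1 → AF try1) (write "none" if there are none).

none

States satisfying ¬crit1 → AF try1: {Exit, Wait}.
States satisfying AG (¬crit1 → AF try1): ∅.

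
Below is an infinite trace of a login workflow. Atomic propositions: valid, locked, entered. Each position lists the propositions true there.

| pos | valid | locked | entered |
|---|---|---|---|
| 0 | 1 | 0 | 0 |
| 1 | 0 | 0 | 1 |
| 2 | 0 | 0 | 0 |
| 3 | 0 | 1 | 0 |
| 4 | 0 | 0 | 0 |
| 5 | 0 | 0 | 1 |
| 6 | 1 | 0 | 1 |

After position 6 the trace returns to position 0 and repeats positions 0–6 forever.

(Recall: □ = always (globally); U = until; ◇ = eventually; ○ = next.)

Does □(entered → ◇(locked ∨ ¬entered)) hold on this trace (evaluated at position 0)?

entered → ◇(locked ∨ ¬entered) holds at every position 0..6, and those are all positions ever visited, so □(entered → ◇(locked ∨ ¬entered)) holds.
Positions where entered holds: 1, 5, 6.
Check ◇(locked ∨ ¬entered) at each: 1→ok, 5→ok, 6→ok.

Satisfied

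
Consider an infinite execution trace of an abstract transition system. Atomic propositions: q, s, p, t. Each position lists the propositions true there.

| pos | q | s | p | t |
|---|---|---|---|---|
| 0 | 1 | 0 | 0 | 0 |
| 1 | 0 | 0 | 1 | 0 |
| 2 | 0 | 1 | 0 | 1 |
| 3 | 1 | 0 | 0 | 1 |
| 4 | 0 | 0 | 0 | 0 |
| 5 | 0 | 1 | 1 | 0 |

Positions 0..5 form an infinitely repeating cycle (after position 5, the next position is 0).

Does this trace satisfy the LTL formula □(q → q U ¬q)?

q → q U ¬q holds at every position 0..5, and those are all positions ever visited, so □(q → q U ¬q) holds.
Positions where q holds: 0, 3.
Check q U ¬q at each: 0→ok, 3→ok.

Satisfied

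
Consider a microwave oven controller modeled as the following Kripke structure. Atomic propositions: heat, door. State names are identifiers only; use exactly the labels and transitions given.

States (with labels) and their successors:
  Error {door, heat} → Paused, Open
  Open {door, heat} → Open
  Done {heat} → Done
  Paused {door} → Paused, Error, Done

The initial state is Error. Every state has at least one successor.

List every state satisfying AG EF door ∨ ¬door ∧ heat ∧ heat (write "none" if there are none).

States satisfying EF door: {Error, Open, Paused}.
States satisfying AG EF door: {Open}.
States satisfying ¬door: {Done}.
States satisfying ¬door ∧ heat: {Done}.
States satisfying ¬door ∧ heat ∧ heat: {Done}.
States satisfying AG EF door ∨ ¬door ∧ heat ∧ heat: {Open, Done}.

{Open, Done}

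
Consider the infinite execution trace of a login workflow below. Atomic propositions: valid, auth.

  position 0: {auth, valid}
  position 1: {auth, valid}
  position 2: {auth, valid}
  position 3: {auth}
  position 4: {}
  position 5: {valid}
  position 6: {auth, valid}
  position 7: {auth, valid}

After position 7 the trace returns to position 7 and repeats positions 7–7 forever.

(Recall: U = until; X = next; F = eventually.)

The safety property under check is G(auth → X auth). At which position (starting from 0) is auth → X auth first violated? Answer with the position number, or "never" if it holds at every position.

3

Check auth → X auth at each position in order: 0 ✓, 1 ✓, 2 ✓.
At position 3 the labels are {auth} and the next position 4 has {}, so auth → X auth is false there. This is the first violation.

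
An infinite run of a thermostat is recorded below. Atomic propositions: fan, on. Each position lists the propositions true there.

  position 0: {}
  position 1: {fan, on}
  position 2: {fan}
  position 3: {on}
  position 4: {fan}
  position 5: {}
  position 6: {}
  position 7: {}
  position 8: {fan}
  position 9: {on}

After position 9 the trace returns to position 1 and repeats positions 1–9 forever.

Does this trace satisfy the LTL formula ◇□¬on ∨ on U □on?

Violated

□¬on is false at every position 0..9, so it never becomes true and ◇□¬on fails.
Walking from position 0: at position 0, □on has not yet held and on fails, so on U □on is false.
At position 0: ◇□¬on is false; on U □on is false; so ◇□¬on ∨ on U □on is false.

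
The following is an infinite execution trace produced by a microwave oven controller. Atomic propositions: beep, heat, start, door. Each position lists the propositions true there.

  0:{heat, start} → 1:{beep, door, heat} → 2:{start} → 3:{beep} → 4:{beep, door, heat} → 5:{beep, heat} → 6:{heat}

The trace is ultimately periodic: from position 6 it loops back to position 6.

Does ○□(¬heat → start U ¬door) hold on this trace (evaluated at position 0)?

The position after 0 is 1; □(¬heat → start U ¬door) is true there.

Holds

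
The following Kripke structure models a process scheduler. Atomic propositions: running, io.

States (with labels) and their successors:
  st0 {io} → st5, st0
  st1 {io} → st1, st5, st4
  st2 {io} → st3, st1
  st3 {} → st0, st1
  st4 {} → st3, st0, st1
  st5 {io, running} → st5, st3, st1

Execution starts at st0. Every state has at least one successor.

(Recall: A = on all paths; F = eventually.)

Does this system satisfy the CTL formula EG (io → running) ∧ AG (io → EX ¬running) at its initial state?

States satisfying io → running: {st3, st4, st5}.
States satisfying EG (io → running): {st5}.
States satisfying io → EX ¬running: {st0, st1, st2, st3, st4, st5}.
States satisfying AG (io → EX ¬running): {st0, st1, st2, st3, st4, st5}.
States satisfying EG (io → running) ∧ AG (io → EX ¬running): {st5}.
st0 ∉ Sat(EG (io → running) ∧ AG (io → EX ¬running)).

Violated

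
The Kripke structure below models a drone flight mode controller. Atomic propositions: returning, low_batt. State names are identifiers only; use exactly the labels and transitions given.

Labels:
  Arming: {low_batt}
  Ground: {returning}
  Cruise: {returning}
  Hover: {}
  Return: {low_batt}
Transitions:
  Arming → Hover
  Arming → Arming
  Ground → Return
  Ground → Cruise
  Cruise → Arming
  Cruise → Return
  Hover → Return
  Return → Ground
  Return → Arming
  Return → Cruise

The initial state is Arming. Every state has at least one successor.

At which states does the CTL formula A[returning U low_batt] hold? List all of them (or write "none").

{Arming, Ground, Cruise, Return}

States satisfying returning: {Ground, Cruise}.
States satisfying low_batt: {Arming, Return}.
States satisfying A[returning U low_batt]: {Arming, Ground, Cruise, Return}.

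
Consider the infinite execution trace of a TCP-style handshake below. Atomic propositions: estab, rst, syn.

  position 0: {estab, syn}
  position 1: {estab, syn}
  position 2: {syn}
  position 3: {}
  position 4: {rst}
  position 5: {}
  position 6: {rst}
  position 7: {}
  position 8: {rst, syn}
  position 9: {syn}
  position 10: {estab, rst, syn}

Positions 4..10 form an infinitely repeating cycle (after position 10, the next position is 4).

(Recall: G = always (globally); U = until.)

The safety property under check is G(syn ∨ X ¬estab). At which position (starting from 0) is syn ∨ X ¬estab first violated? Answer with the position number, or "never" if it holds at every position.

syn ∨ X ¬estab holds at every position 0..10, and those are all the positions the trace ever visits, so the invariant G(syn ∨ X ¬estab) is never violated.

never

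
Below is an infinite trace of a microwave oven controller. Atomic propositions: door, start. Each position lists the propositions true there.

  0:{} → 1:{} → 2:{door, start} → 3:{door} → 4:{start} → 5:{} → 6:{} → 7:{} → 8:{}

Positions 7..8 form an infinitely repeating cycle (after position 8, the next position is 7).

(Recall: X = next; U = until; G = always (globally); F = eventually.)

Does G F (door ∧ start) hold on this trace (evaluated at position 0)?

F (door ∧ start) must hold at every position from 0 onward. It fails at position 3, so G F (door ∧ start) is false.

Violated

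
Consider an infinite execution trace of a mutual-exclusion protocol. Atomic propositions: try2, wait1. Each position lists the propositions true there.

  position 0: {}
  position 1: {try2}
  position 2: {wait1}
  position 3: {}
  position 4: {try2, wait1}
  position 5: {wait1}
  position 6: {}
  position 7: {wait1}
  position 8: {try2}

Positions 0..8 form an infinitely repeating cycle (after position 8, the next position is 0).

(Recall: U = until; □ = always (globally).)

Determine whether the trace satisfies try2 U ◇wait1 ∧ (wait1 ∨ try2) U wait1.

Walking from position 0: ◇wait1 first holds at position 0, and try2 holds at every earlier position along the way, so try2 U ◇wait1 holds.
Walking from position 0: at position 0, wait1 has not yet held and wait1 ∨ try2 fails, so (wait1 ∨ try2) U wait1 is false.
At position 0: try2 U ◇wait1 is true; (wait1 ∨ try2) U wait1 is false; so try2 U ◇wait1 ∧ (wait1 ∨ try2) U wait1 is false.

Does not hold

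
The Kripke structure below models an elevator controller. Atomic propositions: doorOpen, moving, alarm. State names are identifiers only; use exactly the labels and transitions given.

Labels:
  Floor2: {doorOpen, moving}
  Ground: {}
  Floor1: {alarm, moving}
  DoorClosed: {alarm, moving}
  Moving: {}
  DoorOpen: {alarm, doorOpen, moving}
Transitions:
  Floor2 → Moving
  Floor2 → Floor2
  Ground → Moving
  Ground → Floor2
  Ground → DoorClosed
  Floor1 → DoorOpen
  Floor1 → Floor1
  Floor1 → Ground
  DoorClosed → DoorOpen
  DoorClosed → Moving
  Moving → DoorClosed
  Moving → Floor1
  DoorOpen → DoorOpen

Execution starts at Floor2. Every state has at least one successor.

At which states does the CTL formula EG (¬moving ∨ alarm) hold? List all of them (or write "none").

States satisfying ¬moving ∨ alarm: {Ground, Floor1, DoorClosed, Moving, DoorOpen}.
States satisfying EG (¬moving ∨ alarm): {Ground, Floor1, DoorClosed, Moving, DoorOpen}.

{Ground, Floor1, DoorClosed, Moving, DoorOpen}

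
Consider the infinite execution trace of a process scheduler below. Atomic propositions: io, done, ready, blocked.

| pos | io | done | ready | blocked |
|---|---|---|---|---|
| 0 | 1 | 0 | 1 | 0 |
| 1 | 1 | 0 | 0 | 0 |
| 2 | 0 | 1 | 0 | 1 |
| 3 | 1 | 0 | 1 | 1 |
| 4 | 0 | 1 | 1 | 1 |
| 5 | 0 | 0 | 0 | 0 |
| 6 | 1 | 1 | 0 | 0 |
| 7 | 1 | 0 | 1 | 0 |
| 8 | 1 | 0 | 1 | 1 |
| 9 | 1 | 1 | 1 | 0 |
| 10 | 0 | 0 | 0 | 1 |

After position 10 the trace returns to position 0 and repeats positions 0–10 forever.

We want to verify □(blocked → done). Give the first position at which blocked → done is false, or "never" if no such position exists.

Check blocked → done at each position in order: 0 ✓, 1 ✓, 2 ✓.
At position 3 the labels are {blocked, io, ready}, so blocked → done is false there. This is the first violation.

3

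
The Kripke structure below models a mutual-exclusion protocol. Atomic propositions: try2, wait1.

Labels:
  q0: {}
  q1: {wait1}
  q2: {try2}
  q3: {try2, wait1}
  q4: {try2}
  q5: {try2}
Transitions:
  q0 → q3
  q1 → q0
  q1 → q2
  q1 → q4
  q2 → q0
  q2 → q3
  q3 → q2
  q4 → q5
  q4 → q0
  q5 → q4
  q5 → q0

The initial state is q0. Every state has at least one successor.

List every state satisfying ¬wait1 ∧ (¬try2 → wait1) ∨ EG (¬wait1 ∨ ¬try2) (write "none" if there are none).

{q1, q2, q4, q5}

States satisfying ¬wait1: {q0, q2, q4, q5}.
States satisfying ¬try2: {q0, q1}.
States satisfying ¬try2 → wait1: {q1, q2, q3, q4, q5}.
States satisfying ¬wait1 ∧ (¬try2 → wait1): {q2, q4, q5}.
States satisfying ¬wait1 ∨ ¬try2: {q0, q1, q2, q4, q5}.
States satisfying EG (¬wait1 ∨ ¬try2): {q1, q4, q5}.
States satisfying ¬wait1 ∧ (¬try2 → wait1) ∨ EG (¬wait1 ∨ ¬try2): {q1, q2, q4, q5}.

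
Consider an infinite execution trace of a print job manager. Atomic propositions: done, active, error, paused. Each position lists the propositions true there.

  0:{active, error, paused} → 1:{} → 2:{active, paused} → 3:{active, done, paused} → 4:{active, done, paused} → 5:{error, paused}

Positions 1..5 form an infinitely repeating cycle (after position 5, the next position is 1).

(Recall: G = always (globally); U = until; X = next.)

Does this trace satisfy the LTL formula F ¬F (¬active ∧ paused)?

¬F (¬active ∧ paused) is false at every position 0..5, so it never becomes true and F ¬F (¬active ∧ paused) fails.

Does not hold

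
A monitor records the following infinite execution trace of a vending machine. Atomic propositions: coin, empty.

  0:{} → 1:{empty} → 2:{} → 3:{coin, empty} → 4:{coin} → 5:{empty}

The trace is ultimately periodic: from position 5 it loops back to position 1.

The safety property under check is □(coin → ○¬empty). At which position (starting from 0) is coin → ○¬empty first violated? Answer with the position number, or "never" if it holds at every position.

Check coin → ○¬empty at each position in order: 0 ✓, 1 ✓, 2 ✓, 3 ✓.
At position 4 the labels are {coin} and the next position 5 has {empty}, so coin → ○¬empty is false there. This is the first violation.

4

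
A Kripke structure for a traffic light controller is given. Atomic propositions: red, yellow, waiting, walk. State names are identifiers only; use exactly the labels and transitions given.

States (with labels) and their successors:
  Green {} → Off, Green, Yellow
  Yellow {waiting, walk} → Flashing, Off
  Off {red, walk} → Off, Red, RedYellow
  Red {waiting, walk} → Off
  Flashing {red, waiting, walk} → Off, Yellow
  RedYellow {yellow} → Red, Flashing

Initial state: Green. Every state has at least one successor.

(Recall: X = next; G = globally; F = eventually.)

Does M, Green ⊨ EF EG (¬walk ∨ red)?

States satisfying EG (¬walk ∨ red): {Green, Off, Flashing, RedYellow}.
States satisfying EF EG (¬walk ∨ red): {Green, Yellow, Off, Red, Flashing, RedYellow}.
Some path from Green reaches a state where EG (¬walk ∨ red) holds.
Green ∈ Sat(EF EG (¬walk ∨ red)).

Yes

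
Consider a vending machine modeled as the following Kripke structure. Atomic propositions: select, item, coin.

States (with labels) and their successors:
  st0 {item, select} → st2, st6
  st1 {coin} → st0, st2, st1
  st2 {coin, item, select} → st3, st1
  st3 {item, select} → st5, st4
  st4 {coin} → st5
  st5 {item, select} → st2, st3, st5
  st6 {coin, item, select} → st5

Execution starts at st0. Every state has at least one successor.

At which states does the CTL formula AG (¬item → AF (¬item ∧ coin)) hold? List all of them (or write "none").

{st0, st1, st2, st3, st4, st5, st6}

States satisfying ¬item → AF (¬item ∧ coin): {st0, st1, st2, st3, st4, st5, st6}.
States satisfying AG (¬item → AF (¬item ∧ coin)): {st0, st1, st2, st3, st4, st5, st6}.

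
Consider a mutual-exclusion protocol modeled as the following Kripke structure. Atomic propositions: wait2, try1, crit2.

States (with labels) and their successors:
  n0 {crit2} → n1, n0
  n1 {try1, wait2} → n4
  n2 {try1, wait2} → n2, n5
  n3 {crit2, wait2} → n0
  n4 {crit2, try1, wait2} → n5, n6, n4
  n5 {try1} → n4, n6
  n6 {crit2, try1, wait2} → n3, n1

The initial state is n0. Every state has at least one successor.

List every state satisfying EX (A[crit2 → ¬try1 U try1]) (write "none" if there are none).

States satisfying A[crit2 → ¬try1 U try1]: {n1, n2, n4, n5, n6}.
States satisfying EX (A[crit2 → ¬try1 U try1]): {n0, n1, n2, n4, n5, n6}.

{n0, n1, n2, n4, n5, n6}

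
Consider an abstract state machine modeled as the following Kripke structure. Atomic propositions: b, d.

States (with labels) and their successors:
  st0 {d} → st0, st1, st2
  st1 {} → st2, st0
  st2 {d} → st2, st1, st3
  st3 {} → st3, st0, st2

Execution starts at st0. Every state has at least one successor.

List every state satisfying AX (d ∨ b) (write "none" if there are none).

{st1}

States satisfying d ∨ b: {st0, st2}.
States satisfying AX (d ∨ b): {st1}.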